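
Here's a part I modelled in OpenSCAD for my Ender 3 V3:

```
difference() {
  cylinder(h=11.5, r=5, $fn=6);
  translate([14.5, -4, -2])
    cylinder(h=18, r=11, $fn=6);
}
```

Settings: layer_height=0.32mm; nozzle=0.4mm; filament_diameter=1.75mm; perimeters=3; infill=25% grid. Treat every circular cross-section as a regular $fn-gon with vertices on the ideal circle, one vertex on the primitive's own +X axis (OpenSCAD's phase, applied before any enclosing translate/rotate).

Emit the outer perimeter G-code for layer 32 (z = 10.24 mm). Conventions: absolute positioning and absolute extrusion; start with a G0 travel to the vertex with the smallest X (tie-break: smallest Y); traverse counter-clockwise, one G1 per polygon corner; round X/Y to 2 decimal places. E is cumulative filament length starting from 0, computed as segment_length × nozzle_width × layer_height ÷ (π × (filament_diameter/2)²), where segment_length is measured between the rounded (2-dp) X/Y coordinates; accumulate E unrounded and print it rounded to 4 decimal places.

G0 X-5.00 Y0.00 Z10.24
G1 X-2.50 Y-4.33 E0.2661
G1 X2.50 Y-4.33 E0.5322
G1 X5.00 Y0.00 E0.7982
G1 X2.50 Y4.33 E1.0643
G1 X-2.50 Y4.33 E1.3304
G1 X-5.00 Y0.00 E1.5965

At z = 10.24 mm: the r=5 cylinder contributes a regular 6-gon of circumradius 5; the cylinder at (14.5, -4): section is a regular 6-gon, circumradius r=11; Taking the first minus the rest: starting from the r=5 cylinder, the r=11 cylinder at (14.5, -4) misses the remaining region (no effect) — 1 connected region. The outline is a single polygon with 6 vertices. Extrusion per mm of travel: 0.4 × 0.32 / (π × 0.875²) = 0.053216. Accumulating E over each segment gives final E = 1.5965.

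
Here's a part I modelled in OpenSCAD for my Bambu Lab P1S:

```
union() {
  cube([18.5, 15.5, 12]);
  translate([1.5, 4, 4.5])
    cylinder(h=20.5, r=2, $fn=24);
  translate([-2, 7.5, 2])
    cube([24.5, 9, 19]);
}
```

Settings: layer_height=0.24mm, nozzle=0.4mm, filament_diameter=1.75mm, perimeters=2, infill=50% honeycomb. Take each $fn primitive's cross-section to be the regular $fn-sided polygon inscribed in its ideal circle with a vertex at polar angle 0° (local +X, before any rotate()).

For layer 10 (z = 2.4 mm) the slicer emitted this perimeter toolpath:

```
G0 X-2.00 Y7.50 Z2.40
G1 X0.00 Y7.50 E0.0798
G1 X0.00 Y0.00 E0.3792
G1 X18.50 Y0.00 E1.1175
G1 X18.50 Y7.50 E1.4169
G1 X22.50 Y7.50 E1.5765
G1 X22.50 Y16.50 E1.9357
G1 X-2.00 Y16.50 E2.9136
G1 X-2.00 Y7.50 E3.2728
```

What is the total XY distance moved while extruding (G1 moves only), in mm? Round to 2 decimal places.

Sum the Euclidean lengths of each G1 segment: total = 82.00 mm.

82.00 mm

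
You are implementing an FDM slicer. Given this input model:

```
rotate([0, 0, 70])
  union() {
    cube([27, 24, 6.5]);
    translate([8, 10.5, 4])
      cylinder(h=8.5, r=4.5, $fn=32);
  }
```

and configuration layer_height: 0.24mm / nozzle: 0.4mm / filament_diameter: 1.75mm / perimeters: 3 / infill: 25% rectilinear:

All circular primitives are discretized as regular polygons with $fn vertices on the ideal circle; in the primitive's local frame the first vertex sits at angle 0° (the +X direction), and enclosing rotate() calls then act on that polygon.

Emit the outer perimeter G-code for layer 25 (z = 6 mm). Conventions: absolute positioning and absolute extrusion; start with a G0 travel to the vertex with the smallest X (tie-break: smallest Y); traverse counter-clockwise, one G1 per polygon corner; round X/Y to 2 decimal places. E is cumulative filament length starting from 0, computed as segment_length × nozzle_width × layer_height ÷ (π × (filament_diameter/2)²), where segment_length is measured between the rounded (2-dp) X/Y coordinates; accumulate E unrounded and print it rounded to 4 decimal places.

At z = 6 mm: the cube (footprint 27×24) is included at this height; the cylinder at (8, 10.5): section is a regular 32-gon, circumradius r=4.5; Taking the union: the r=4.5 cylinder at (8, 10.5) lies entirely inside the 27×24 cube, so the union is just the 27×24 cube — 1 connected region; (whole slice rotated 70° about Z — lengths, areas and connectivity unchanged). The outline is a single polygon with 4 vertices. Extrusion per mm of travel: 0.4 × 0.24 / (π × 0.875²) = 0.039912. Accumulating E over each segment gives final E = 4.0706.

G0 X-22.55 Y8.21 Z6.00
G1 X0.00 Y0.00 E0.9578
G1 X9.23 Y25.37 E2.0353
G1 X-13.32 Y33.58 E2.9931
G1 X-22.55 Y8.21 E4.0706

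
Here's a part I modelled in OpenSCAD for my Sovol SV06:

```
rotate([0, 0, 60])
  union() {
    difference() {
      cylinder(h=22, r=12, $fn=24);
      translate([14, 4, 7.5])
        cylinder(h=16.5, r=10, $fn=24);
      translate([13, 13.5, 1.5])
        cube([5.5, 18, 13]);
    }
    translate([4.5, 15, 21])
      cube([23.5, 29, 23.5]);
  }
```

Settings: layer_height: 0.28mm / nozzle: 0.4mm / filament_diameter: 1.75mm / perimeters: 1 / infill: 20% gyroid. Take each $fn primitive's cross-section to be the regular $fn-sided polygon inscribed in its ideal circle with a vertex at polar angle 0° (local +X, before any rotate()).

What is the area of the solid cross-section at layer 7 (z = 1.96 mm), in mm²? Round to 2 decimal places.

At z = 1.96 mm: the r=12 cylinder gives a regular 24-gon of circumradius 12 (constant along its height) (area = (24/2)·12.000²·sin(360°/24) = 447.24 mm²); the cylinder at (14, 4) does not reach this height (z outside [7.5, 24]); the 5.5×18 cube at (13, 13.5) contributes its full rectangle (area 99.00 mm²); After the difference (first − rest): starting from the r=12 cylinder (447.24 mm²), the 5.5×18 cube at (13, 13.5) misses the remaining region (no effect) — area = 447.24 mm²; the cube at (4.5, 15) is not intersected at this z (z outside [21, 44.5]); Combining (union): only that combined region is present, so the union is just that shape — area = 447.24 mm²; (whole slice rotated 60° about Z — lengths, areas and connectivity unchanged). Overall, the cross-section is a single solid region. Net area = 447.24 mm².

447.24 mm²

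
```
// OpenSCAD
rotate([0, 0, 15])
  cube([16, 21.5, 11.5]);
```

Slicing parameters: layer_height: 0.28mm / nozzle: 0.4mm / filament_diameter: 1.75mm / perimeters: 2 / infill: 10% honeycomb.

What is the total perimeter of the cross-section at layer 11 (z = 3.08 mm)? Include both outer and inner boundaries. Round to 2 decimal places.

At z = 3.08 mm: the cube (footprint 16×21.5) is included at this height (perimeter 75.00 mm); (whole slice rotated 15° about Z — lengths, areas and connectivity unchanged). Overall, the cross-section is a single solid region. Total boundary length (outer) = 75.00 mm.

75.00 mm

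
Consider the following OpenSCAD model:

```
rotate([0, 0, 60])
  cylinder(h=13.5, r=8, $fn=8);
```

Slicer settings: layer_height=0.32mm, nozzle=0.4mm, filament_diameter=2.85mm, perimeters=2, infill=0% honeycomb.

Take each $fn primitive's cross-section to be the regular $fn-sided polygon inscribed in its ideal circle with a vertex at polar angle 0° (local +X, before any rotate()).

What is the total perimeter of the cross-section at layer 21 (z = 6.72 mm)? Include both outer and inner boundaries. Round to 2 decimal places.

At z = 6.72 mm: the r=8 cylinder gives a regular 8-gon of circumradius 8 (constant along its height) (perimeter = 2·8·8.000·sin(180°/8) = 48.98 mm); (rotated 60° about Z; rotation is an isometry so areas/perimeters/island counts are preserved). Overall, the cross-section is a single solid region. Total boundary length (outer) = 48.98 mm.

48.98 mm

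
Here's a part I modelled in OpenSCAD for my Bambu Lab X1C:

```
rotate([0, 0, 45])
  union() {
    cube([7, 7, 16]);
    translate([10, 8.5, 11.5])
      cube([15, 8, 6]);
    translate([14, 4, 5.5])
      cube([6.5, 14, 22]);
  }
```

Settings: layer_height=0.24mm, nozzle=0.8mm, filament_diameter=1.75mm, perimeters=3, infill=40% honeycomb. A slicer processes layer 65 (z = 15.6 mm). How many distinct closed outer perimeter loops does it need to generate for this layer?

At z = 15.6 mm: the cube is present — its section is the full 7×7 rectangle; the cube at (10, 8.5) is present — its section is the full 15×8 rectangle; the cube at (14, 4) (footprint 6.5×14) is included at this height; Combining (union): the regions partially overlap (shared area 52.00 mm²), so overlapping operands fuse into one piece — 2 connected regions; (rotated 45° about Z; rotation is an isometry so areas/perimeters/island counts are preserved). The result has 2 disconnected regions.

2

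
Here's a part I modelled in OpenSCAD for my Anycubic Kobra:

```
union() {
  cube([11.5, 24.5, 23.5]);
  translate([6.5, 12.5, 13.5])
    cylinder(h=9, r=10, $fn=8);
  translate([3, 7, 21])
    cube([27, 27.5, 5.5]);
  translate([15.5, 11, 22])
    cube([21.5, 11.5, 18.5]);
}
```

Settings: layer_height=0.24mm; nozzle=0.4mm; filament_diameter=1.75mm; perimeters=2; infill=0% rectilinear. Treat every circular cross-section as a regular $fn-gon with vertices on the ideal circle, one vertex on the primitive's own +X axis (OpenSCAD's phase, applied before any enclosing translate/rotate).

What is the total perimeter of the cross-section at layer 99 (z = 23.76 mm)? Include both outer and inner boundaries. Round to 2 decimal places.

123.00 mm

At z = 23.76 mm: the cube does not reach this height (z outside [0, 23.5]); the cylinder at (6.5, 12.5) does not reach this height (z outside [13.5, 22.5]); the 27×27.5 cube at (3, 7) contributes its full rectangle (perimeter 109.00 mm); the 21.5×11.5 cube at (15.5, 11) contributes its full rectangle (perimeter 66.00 mm); Merging all regions: the regions partially overlap (shared area 166.75 mm²), so the edge portions inside another operand are dropped and the merged outline is re-measured after clipping — boundary = 123.00 mm. Overall, the cross-section is a single solid region. Total boundary length (outer) = 123.00 mm.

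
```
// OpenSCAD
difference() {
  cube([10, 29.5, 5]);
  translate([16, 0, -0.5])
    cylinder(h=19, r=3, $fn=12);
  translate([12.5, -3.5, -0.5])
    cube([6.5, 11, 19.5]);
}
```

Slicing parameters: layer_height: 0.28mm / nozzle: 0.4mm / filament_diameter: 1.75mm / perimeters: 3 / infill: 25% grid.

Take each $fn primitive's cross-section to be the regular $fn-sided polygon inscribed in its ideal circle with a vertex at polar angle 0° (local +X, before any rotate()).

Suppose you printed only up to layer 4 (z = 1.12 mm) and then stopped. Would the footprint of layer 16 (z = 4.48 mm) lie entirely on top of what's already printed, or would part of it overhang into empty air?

Compare the two slices. At z = 1.12: the 10×29.5 cube contributes its full rectangle (area 295.00 mm²); the r=3 cylinder at (16, 0) gives a regular 12-gon of circumradius 3 (constant along its height) (area = (12/2)·3.000²·sin(360°/12) = 27.00 mm²); the 6.5×11 cube at (12.5, -3.5) contributes its full rectangle (area 71.50 mm²); Subtracting the remaining from the first: starting from the 10×29.5 cube (295.00 mm²), the r=3 cylinder at (16, 0) misses the remaining region (no effect); the 6.5×11 cube at (12.5, -3.5) misses the remaining region (no effect) — area = 295.00 mm². At z = 4.48: the 10×29.5 cube contributes its full rectangle (area 295.00 mm²); the r=3 cylinder at (16, 0) gives a regular 12-gon of circumradius 3 (constant along its height) (area = (12/2)·3.000²·sin(360°/12) = 27.00 mm²); the cube at (12.5, -3.5) (footprint 6.5×11) is included at this height (area 71.50 mm²); Subtracting the remaining from the first: starting from the 10×29.5 cube (295.00 mm²), the r=3 cylinder at (16, 0) misses the remaining region (no effect); the 6.5×11 cube at (12.5, -3.5) misses the remaining region (no effect) — area = 295.00 mm². Checking containment: the cross-section at z = 4.48 is a subset of the cross-section at z = 1.12.

entirely on top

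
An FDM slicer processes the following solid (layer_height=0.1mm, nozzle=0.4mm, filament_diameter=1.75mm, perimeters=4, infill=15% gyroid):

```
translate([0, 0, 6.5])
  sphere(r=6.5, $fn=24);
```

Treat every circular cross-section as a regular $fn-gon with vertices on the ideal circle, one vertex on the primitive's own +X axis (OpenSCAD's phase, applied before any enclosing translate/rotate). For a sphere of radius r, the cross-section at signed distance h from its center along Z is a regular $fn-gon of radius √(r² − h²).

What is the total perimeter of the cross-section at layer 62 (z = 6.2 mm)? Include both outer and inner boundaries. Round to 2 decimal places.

40.68 mm

At z = 6.2 mm: the r=6.5 sphere slices to a regular 24-gon of circumradius 6.493 (√(r²−h²) with h=0.3 from center) (perimeter = 2·24·6.493·sin(180°/24) = 40.68 mm). Overall, the cross-section is a single solid region. Total boundary length (outer) = 40.68 mm.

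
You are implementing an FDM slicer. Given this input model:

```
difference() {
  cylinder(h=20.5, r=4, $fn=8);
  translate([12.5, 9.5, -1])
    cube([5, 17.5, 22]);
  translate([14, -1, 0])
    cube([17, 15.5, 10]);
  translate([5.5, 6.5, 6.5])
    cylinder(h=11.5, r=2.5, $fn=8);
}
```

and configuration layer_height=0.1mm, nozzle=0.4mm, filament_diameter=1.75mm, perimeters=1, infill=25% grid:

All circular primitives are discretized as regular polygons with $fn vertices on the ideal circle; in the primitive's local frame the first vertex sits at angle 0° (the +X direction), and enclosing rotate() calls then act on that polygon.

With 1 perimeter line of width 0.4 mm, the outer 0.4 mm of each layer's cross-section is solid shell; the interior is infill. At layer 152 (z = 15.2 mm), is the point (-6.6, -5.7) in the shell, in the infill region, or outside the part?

At z = 15.2 mm: the r=4 cylinder gives a regular 8-gon of circumradius 4 (constant along its height); the cube at (12.5, 9.5) (footprint 5×17.5) is included at this height; the cube at (14, -1) is not intersected at this z (z outside [0, 10]); the cylinder at (5.5, 6.5): section is a regular 8-gon, circumradius r=2.5; After the difference (first − rest): starting from the r=4 cylinder, the 5×17.5 cube at (12.5, 9.5) misses the remaining region (no effect); the r=2.5 cylinder at (5.5, 6.5) misses the remaining region (no effect) — 1 connected region. Overall, the cross-section is a single solid region. The nearest boundary edge runs (-0.00, -4.00)→(-2.83, -2.83); distance from the point to it = 4.74 mm. The point is not inside any of the regions above, so it lies outside the cross-section (4.74 mm from the nearest boundary).

outside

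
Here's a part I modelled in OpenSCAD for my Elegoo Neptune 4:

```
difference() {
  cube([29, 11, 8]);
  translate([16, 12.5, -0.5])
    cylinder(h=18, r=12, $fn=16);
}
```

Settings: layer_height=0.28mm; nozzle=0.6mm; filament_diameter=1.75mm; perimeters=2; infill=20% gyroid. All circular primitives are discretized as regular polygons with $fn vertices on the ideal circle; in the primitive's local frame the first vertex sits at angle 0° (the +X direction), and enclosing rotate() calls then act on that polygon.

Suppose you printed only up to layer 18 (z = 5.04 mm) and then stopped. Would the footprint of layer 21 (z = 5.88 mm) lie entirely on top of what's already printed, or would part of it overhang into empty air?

Compare the two slices. At z = 5.04: the cube (footprint 29×11) is included at this height (area 319.00 mm²); the cylinder at (16, 12.5): section is a regular 16-gon, circumradius r=12 (area = (16/2)·12.000²·sin(360°/16) = 440.85 mm²); Taking the first minus the rest: starting from the 29×11 cube (319.00 mm²), the r=12 cylinder at (16, 12.5) partially overlaps it — only the 184.87 mm² overlap (of its 440.85 mm²) is removed, clipping the outline — area = 134.13 mm². At z = 5.88: the cube (footprint 29×11) is included at this height (area 319.00 mm²); the r=12 cylinder at (16, 12.5) contributes a regular 16-gon of circumradius 12 (area = (16/2)·12.000²·sin(360°/16) = 440.85 mm²); After the difference (first − rest): starting from the 29×11 cube (319.00 mm²), the r=12 cylinder at (16, 12.5) partially overlaps it — only the 184.87 mm² overlap (of its 440.85 mm²) is removed, clipping the outline — area = 134.13 mm². Checking containment: the cross-section at z = 5.88 is a subset of the cross-section at z = 5.04.

entirely on top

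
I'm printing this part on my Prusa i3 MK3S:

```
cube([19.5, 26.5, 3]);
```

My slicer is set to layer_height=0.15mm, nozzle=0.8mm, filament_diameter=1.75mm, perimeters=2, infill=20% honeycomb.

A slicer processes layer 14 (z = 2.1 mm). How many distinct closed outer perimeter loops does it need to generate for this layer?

At z = 2.1 mm: the 19.5×26.5 cube contributes its full rectangle. The result has 1 disconnected region.

1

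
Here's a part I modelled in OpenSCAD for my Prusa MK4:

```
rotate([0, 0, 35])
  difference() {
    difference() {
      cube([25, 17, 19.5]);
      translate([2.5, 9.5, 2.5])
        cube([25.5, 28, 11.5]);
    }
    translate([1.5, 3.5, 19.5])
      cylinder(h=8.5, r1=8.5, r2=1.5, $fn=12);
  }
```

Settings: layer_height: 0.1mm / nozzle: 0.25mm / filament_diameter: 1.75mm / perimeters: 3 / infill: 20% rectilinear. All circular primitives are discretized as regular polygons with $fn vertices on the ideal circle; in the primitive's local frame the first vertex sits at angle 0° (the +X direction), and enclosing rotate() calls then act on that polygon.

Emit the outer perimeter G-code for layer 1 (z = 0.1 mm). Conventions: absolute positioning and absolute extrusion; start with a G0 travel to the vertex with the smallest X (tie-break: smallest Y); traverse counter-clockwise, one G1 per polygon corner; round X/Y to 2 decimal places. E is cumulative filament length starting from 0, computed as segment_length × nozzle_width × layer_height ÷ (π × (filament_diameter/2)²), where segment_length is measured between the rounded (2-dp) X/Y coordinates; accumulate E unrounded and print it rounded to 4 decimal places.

At z = 0.1 mm: the 25×17 cube contributes its full rectangle; the cube at (2.5, 9.5) is absent (z outside [2.5, 14]); Subtracting the remaining from the first: none of the subtracted shapes is present at this height, so the 25×17 cube is unchanged — 1 connected region; the cone at (1.5, 3.5) is not intersected at this z (z outside [19.5, 28]); Taking the first minus the rest: none of the subtracted shapes is present at this height, so that combined region is unchanged — 1 connected region; (rotated 35° about Z; rotation is an isometry so areas/perimeters/island counts are preserved). The outline is a single polygon with 4 vertices. Extrusion per mm of travel: 0.25 × 0.1 / (π × 0.875²) = 0.010394. Accumulating E over each segment gives final E = 0.8730.

G0 X-9.75 Y13.93 Z0.10
G1 X0.00 Y0.00 E0.1767
G1 X20.48 Y14.34 E0.4366
G1 X10.73 Y28.26 E0.6132
G1 X-9.75 Y13.93 E0.8730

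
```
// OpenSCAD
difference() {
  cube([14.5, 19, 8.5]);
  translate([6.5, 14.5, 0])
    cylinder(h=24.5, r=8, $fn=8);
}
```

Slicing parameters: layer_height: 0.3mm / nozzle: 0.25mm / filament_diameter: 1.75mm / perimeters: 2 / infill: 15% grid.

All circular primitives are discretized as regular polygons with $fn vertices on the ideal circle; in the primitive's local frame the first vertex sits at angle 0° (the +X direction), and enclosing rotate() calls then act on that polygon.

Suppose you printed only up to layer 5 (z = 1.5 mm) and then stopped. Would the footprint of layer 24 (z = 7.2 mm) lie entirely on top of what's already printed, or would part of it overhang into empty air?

Compare the two slices. At z = 1.5: the cube is present — its section is the full 14.5×19 rectangle (area 275.50 mm²); the cylinder at (6.5, 14.5): section is a regular 8-gon, circumradius r=8 (area = (8/2)·8.000²·sin(360°/8) = 181.02 mm²); After the difference (first − rest): starting from the 14.5×19 cube (275.50 mm²), the r=8 cylinder at (6.5, 14.5) partially overlaps it — only the 148.69 mm² overlap (of its 181.02 mm²) is removed, clipping the outline — area = 126.81 mm². At z = 7.2: the 14.5×19 cube contributes its full rectangle (area 275.50 mm²); the r=8 cylinder at (6.5, 14.5) gives a regular 8-gon of circumradius 8 (constant along its height) (area = (8/2)·8.000²·sin(360°/8) = 181.02 mm²); After the difference (first − rest): starting from the 14.5×19 cube (275.50 mm²), the r=8 cylinder at (6.5, 14.5) partially overlaps it — only the 148.69 mm² overlap (of its 181.02 mm²) is removed, clipping the outline — area = 126.81 mm². Checking containment: the cross-section at z = 7.2 is a subset of the cross-section at z = 1.5.

entirely on top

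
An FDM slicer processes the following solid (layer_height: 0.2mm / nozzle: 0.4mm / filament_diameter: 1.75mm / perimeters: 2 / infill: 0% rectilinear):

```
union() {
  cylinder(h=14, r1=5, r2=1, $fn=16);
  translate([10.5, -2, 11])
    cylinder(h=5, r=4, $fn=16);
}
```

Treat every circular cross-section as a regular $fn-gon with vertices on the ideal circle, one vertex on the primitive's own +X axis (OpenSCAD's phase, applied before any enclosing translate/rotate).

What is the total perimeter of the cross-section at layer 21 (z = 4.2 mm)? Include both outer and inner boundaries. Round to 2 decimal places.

At z = 4.2 mm: the cone (r1=5→r2=1) has section circumradius 3.800 here — a regular 16-gon (perimeter = 2·16·3.800·sin(180°/16) = 23.72 mm); the cylinder at (10.5, -2) is absent (z outside [11, 16]); Merging all regions: only the cone is present, so the union is just that shape — boundary = 23.72 mm. Overall, the cross-section is a single solid region. Total boundary length (outer) = 23.72 mm.

23.72 mm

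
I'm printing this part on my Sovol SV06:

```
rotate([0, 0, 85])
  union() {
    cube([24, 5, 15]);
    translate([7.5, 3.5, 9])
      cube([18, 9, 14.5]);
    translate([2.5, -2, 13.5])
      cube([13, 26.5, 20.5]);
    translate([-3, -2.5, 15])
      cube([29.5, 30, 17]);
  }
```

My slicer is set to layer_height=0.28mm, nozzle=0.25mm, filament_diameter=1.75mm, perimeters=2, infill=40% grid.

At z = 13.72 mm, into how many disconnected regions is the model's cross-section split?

1

At z = 13.72 mm: the 24×5 cube contributes its full rectangle; the cube at (7.5, 3.5) (footprint 18×9) is included at this height; the 13×26.5 cube at (2.5, -2) contributes its full rectangle; the cube at (-3, -2.5) does not reach this height (z outside [15, 32]); Merging all regions: the regions partially overlap (shared area 149.75 mm²), so overlapping operands fuse into one piece — 1 connected region; (whole slice rotated 85° about Z — lengths, areas and connectivity unchanged). The result has 1 disconnected region.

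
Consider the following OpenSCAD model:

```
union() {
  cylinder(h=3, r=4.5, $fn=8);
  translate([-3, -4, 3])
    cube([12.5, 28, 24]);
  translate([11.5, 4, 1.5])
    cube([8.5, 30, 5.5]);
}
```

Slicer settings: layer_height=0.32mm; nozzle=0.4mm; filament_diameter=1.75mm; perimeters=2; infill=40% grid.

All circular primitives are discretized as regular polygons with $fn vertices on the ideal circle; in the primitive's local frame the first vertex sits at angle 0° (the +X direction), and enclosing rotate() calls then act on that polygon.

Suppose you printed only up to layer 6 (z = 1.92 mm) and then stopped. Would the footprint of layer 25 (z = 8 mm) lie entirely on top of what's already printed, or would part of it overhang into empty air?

part overhangs

Compare the two slices. At z = 1.92: the cylinder: section is a regular 8-gon, circumradius r=4.5 (area = (8/2)·4.500²·sin(360°/8) = 57.28 mm²); the cube at (-3, -4) is not intersected at this z (z outside [3, 27]); the cube at (11.5, 4) is present — its section is the full 8.5×30 rectangle (area 255.00 mm²); Taking the union: the 2 present regions are separate (no shared area or edge), so areas and boundary lengths simply add and each stays a separate island — area = 312.28 mm². At z = 8: the cylinder does not reach this height (z outside [0, 3]); the 12.5×28 cube at (-3, -4) contributes its full rectangle (area 350.00 mm²); the cube at (11.5, 4) is absent (z outside [1.5, 7]); Merging all regions: only the 12.5×28 cube at (-3, -4) is present, so the union is just that shape — area = 350.00 mm². Checking containment: at z = 8 the cross-section extends beyond the z = 1.92 cross-section by about 298.69 mm².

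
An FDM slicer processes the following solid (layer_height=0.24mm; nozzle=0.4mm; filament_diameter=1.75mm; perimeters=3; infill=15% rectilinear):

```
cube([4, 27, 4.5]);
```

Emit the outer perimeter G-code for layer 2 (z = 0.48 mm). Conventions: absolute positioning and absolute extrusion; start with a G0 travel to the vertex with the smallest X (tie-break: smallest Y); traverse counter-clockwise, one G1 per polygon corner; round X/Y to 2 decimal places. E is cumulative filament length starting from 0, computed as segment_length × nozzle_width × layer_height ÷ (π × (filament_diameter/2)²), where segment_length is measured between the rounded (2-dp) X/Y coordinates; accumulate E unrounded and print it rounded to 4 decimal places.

G0 X0.00 Y0.00 Z0.48
G1 X4.00 Y0.00 E0.1596
G1 X4.00 Y27.00 E1.2373
G1 X0.00 Y27.00 E1.3969
G1 X0.00 Y0.00 E2.4746

At z = 0.48 mm: the cube (footprint 4×27) is included at this height. The outline is a single polygon with 4 vertices. Extrusion per mm of travel: 0.4 × 0.24 / (π × 0.875²) = 0.039912. Accumulating E over each segment gives final E = 2.4746.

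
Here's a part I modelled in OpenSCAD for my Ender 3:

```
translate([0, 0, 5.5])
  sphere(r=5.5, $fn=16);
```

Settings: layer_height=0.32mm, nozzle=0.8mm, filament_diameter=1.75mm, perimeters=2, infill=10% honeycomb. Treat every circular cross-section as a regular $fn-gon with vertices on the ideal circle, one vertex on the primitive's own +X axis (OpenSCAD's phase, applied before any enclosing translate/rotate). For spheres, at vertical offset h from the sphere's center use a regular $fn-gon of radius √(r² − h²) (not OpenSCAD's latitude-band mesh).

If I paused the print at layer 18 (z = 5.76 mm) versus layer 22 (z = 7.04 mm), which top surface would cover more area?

Layer 18 (z = 5.76): the r=5.5 sphere contributes a regular 16-gon of circumradius √(5.5²−0.26²) = 5.494 (area = (16/2)·5.494²·sin(360°/16) = 92.40 mm²). So its area = 92.40 mm². Layer 22 (z = 7.04): the r=5.5 sphere slices to a regular 16-gon of circumradius 5.280 (√(r²−h²) with h=1.54 from center) (area = (16/2)·5.280²·sin(360°/16) = 85.35 mm²). So its area = 85.35 mm². Layer 18 is larger (92.40 vs 85.35 mm²).

layer 18 (z = 5.76 mm)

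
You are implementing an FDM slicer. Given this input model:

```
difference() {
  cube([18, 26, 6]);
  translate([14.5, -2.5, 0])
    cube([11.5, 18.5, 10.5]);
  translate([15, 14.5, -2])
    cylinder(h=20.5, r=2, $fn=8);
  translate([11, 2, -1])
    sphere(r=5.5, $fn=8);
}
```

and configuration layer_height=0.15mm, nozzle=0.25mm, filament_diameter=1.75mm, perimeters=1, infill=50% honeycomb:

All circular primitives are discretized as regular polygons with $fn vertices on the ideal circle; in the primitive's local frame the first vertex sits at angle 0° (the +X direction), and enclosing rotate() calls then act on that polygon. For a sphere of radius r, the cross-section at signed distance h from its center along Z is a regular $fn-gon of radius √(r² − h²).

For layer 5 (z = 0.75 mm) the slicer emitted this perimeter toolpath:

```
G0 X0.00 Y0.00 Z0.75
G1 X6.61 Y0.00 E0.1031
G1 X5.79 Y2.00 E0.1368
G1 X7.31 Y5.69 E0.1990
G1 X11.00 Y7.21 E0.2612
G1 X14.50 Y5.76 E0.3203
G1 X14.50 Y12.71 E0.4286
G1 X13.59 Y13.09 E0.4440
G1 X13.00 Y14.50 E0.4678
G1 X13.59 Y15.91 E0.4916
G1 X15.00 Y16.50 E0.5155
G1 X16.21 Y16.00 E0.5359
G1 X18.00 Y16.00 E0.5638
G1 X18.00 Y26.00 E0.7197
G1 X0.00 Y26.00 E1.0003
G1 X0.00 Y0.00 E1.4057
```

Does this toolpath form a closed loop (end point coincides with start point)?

Start point (G0): (0.00, 0.00). End point (last G1): the path returns to the start — closed.

yes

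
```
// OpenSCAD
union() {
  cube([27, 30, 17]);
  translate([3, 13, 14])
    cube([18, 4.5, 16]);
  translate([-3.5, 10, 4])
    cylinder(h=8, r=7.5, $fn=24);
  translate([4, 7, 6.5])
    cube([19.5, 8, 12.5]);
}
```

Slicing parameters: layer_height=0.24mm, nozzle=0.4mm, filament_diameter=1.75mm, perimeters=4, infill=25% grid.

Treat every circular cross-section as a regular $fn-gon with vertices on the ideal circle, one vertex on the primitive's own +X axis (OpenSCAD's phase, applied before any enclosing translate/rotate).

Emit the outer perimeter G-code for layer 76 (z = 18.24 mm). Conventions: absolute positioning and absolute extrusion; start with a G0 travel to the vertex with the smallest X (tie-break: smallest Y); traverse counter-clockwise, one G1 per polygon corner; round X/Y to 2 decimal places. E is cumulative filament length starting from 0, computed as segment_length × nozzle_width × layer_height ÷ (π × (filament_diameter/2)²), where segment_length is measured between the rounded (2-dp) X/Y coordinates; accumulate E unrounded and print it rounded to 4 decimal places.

G0 X3.00 Y13.00 Z18.24
G1 X4.00 Y13.00 E0.0399
G1 X4.00 Y7.00 E0.2794
G1 X23.50 Y7.00 E1.0577
G1 X23.50 Y15.00 E1.3770
G1 X21.00 Y15.00 E1.4767
G1 X21.00 Y17.50 E1.5765
G1 X3.00 Y17.50 E2.2949
G1 X3.00 Y13.00 E2.4746

At z = 18.24 mm: the cube is absent (z outside [0, 17]); the cube at (3, 13) (footprint 18×4.5) is included at this height; the cylinder at (-3.5, 10) is absent (z outside [4, 12]); the 19.5×8 cube at (4, 7) contributes its full rectangle; Merging all regions: the regions partially overlap (shared area 34.00 mm²), so overlapping operands fuse into one piece — 1 connected region. The outline is a single polygon with 8 vertices. Extrusion per mm of travel: 0.4 × 0.24 / (π × 0.875²) = 0.039912. Accumulating E over each segment gives final E = 2.4746.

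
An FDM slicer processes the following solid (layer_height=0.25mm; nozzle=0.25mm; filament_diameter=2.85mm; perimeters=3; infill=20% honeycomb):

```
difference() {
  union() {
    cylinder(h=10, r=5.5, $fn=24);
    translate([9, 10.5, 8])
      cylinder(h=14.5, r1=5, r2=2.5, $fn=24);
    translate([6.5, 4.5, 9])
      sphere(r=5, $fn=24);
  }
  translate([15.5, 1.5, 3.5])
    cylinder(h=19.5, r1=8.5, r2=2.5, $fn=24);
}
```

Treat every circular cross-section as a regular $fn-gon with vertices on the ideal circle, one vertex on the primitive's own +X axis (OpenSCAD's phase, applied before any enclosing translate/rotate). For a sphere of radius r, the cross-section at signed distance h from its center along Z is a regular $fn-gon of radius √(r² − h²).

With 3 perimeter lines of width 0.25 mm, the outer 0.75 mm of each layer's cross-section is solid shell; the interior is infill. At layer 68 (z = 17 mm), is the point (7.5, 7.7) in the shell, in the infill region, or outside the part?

shell

At z = 17 mm: the cylinder is not intersected at this z (z outside [0, 10]); the cone at (9, 10.5): at t=0.621 of its height the radius interpolates to r₁+(r₂−r₁)t = 3.448, giving a regular 24-gon of that circumradius; the sphere at (6.5, 4.5) does not reach this height (|z−center|=8.000 > r=5); Combining (union): only the cone at (9, 10.5) is present, so the union is just that shape — 1 connected region; the cone at (15.5, 1.5): at t=0.692 of its height the radius interpolates to r₁+(r₂−r₁)t = 4.346, giving a regular 24-gon of that circumradius; Subtracting the remaining from the first: starting from the result so far, the cone at (15.5, 1.5) misses the remaining region (no effect) — 1 connected region. Overall, the cross-section is a single solid region. The nearest boundary edge runs (8.11, 7.17)→(7.28, 7.51); distance from the point to it = 0.26 mm. The point is inside the cross-section, 0.26 mm from the nearest boundary — within the 0.75 mm shell band (3 × 0.25).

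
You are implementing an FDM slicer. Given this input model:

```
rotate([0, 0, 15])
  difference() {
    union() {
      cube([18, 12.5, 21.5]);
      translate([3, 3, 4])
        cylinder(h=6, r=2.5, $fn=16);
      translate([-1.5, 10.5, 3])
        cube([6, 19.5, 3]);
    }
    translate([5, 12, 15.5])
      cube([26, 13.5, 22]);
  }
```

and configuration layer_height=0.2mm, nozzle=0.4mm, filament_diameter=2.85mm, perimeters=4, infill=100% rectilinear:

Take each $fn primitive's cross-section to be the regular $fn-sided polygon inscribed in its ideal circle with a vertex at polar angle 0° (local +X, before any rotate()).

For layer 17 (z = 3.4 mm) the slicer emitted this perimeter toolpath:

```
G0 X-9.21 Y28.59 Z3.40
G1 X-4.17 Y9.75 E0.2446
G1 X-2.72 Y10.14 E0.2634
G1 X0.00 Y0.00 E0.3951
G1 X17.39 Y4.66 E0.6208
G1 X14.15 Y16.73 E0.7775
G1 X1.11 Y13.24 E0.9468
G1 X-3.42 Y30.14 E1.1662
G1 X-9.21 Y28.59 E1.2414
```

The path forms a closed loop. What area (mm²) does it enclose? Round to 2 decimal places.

332.99 mm²

Apply the shoelace formula to the sequence of (X, Y) vertices; enclosed area = 332.99 mm².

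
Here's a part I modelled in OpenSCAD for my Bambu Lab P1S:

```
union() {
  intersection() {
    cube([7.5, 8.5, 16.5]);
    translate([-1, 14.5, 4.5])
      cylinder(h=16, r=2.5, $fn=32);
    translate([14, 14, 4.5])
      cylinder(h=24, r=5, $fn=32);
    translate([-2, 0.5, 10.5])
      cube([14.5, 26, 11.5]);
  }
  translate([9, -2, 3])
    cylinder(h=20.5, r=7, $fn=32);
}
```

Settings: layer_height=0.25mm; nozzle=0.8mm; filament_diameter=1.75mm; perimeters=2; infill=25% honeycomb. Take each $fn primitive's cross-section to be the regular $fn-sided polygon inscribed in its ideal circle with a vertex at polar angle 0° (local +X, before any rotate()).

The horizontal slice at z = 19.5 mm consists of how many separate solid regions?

1

At z = 19.5 mm: the cube is absent (z outside [0, 16.5]); the r=2.5 cylinder at (-1, 14.5) contributes a regular 32-gon of circumradius 2.5; the cylinder at (14, 14): section is a regular 32-gon, circumradius r=5; the cube at (-2, 0.5) (footprint 14.5×26) is included at this height; Taking the intersection: at least one operand is absent at this height, so nothing remains; the r=7 cylinder at (9, -2) contributes a regular 32-gon of circumradius 7; Combining (union): only the r=7 cylinder at (9, -2) is present, so the union is just that shape — 1 connected region. The result has 1 disconnected region.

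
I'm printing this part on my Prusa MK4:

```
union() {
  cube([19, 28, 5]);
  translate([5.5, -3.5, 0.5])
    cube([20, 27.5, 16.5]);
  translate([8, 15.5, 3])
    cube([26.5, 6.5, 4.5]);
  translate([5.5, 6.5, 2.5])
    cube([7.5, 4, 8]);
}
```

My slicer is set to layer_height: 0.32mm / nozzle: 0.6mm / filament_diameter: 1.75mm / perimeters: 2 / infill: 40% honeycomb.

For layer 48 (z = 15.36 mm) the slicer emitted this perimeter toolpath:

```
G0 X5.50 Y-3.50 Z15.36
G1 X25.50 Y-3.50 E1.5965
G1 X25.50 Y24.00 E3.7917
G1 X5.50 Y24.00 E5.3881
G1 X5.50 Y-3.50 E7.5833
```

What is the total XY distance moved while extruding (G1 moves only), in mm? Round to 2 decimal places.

95.00 mm

Sum the Euclidean lengths of each G1 segment: total = 95.00 mm.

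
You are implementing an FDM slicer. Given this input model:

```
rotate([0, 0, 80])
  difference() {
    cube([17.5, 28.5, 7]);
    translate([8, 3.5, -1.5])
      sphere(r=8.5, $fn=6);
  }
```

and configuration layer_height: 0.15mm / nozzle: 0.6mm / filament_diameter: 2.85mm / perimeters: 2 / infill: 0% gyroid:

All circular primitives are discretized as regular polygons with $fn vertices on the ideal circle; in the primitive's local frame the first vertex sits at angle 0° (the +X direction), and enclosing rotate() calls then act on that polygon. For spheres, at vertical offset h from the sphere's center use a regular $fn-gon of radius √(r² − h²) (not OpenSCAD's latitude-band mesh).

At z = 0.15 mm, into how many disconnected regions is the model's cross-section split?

At z = 0.15 mm: the cube (footprint 17.5×28.5) is included at this height; the r=8.5 sphere at (8, 3.5) slices to a regular 6-gon of circumradius 8.338 (√(r²−h²) with h=1.65 from center); Taking the first minus the rest: starting from the 17.5×28.5 cube, the r=8.5 sphere at (8, 3.5) partially overlaps it — only the 141.42 mm² overlap (of its 180.64 mm²) is removed, clipping the outline — 2 connected regions; (whole slice rotated 80° about Z — lengths, areas and connectivity unchanged). The result has 2 disconnected regions.

2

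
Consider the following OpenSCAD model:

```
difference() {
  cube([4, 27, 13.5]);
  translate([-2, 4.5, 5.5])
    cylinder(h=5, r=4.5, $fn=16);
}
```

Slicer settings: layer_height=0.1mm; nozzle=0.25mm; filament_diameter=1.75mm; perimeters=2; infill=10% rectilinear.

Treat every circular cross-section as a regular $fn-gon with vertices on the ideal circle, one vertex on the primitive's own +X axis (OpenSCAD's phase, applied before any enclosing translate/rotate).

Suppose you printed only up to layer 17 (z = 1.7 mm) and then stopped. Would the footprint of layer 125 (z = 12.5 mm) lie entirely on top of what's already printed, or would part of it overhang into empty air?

Compare the two slices. At z = 1.7: the 4×27 cube contributes its full rectangle (area 108.00 mm²); the cylinder at (-2, 4.5) does not reach this height (z outside [5.5, 10.5]); Subtracting the remaining from the first: none of the subtracted shapes is present at this height, so the 4×27 cube is unchanged — area = 108.00 mm². At z = 12.5: the cube is present — its section is the full 4×27 rectangle (area 108.00 mm²); the cylinder at (-2, 4.5) is not intersected at this z (z outside [5.5, 10.5]); Subtracting the remaining from the first: none of the subtracted shapes is present at this height, so the 4×27 cube is unchanged — area = 108.00 mm². Checking containment: the cross-section at z = 12.5 is a subset of the cross-section at z = 1.7.

entirely on top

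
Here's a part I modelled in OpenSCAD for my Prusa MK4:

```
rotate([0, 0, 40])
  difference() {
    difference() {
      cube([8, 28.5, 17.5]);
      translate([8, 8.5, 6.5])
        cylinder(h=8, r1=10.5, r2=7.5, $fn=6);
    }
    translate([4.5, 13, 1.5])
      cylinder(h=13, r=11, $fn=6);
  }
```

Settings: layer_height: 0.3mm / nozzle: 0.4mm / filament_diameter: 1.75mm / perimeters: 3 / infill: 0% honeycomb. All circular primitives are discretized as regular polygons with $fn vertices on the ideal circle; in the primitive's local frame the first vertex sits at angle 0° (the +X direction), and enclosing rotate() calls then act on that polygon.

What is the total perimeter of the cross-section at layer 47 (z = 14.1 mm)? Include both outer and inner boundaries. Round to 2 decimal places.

50.22 mm

At z = 14.1 mm: the cube is present — its section is the full 8×28.5 rectangle (perimeter 73.00 mm); the cone at (8, 8.5): at t=0.950 of its height the radius interpolates to r₁+(r₂−r₁)t = 7.650, giving a regular 6-gon of that circumradius (perimeter = 2·6·7.650·sin(180°/6) = 45.90 mm); Subtracting the remaining from the first: starting from the 8×28.5 cube, the cone at (8, 8.5) partially overlaps it — only the 76.02 mm² overlap (of its 152.05 mm²) is removed, clipping the outline — boundary = 82.70 mm; the r=11 cylinder at (4.5, 13) gives a regular 6-gon of circumradius 11 (constant along its height) (perimeter = 2·6·11.000·sin(180°/6) = 66.00 mm); Taking the first minus the rest: starting from the result so far, the r=11 cylinder at (4.5, 13) partially overlaps it — only the 83.25 mm² overlap (of its 314.37 mm²) is removed, clipping the outline — boundary = 50.22 mm; (rotated 40° about Z; rotation is an isometry so areas/perimeters/island counts are preserved). Overall, the cross-section has 2 separate islands. Total boundary length (outer) = 50.22 mm.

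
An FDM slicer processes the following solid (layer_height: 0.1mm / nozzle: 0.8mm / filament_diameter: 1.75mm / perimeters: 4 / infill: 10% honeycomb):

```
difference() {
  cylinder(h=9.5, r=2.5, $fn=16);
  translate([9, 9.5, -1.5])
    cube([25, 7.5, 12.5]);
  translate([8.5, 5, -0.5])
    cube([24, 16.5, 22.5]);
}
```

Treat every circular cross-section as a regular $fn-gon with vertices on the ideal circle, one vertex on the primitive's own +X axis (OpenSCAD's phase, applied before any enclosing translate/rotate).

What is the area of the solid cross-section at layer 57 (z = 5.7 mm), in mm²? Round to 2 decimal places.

At z = 5.7 mm: the r=2.5 cylinder contributes a regular 16-gon of circumradius 2.5 (area = (16/2)·2.500²·sin(360°/16) = 19.13 mm²); the cube at (9, 9.5) (footprint 25×7.5) is included at this height (area 187.50 mm²); the cube at (8.5, 5) is present — its section is the full 24×16.5 rectangle (area 396.00 mm²); After the difference (first − rest): starting from the r=2.5 cylinder (19.13 mm²), the 25×7.5 cube at (9, 9.5) misses the remaining region (no effect); the 24×16.5 cube at (8.5, 5) misses the remaining region (no effect) — area = 19.13 mm². Overall, the cross-section is a single solid region. Net area = 19.13 mm².

19.13 mm²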